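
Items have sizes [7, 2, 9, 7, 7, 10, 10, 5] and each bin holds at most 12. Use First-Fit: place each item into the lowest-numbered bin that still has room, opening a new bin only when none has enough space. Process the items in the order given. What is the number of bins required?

Put 7 in bin 1; 5 remain.
Put 2 in bin 1; 3 remain.
Put 9 in bin 2; 3 remain.
Put 7 in bin 3; 5 remain.
Put 7 in bin 4; 5 remain.
Put 10 in bin 5; 2 remain.
Put 10 in bin 6; 2 remain.
Put 5 in bin 3; 0 remain.

6 bins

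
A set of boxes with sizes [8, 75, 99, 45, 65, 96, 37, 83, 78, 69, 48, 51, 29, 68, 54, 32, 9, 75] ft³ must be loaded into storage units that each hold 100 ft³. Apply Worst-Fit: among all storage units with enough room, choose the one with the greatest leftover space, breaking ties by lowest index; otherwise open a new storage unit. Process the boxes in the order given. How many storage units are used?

12

8 ft³ → storage unit 1 (remaining 92 ft³)
75 ft³ → storage unit 1 (remaining 17 ft³)
99 ft³ → storage unit 2 (remaining 1 ft³)
45 ft³ → storage unit 3 (remaining 55 ft³)
65 ft³ → storage unit 4 (remaining 35 ft³)
96 ft³ → storage unit 5 (remaining 4 ft³)
37 ft³ → storage unit 3 (remaining 18 ft³)
83 ft³ → storage unit 6 (remaining 17 ft³)
78 ft³ → storage unit 7 (remaining 22 ft³)
69 ft³ → storage unit 8 (remaining 31 ft³)
48 ft³ → storage unit 9 (remaining 52 ft³)
51 ft³ → storage unit 9 (remaining 1 ft³)
29 ft³ → storage unit 4 (remaining 6 ft³)
68 ft³ → storage unit 10 (remaining 32 ft³)
54 ft³ → storage unit 11 (remaining 46 ft³)
32 ft³ → storage unit 11 (remaining 14 ft³)
9 ft³ → storage unit 10 (remaining 23 ft³)
75 ft³ → storage unit 12 (remaining 25 ft³)
Final storage units: [8,75] [99] [45,37] [65,29] [96] [83] [78] [69] [48,51] [68,9] [54,32] [75].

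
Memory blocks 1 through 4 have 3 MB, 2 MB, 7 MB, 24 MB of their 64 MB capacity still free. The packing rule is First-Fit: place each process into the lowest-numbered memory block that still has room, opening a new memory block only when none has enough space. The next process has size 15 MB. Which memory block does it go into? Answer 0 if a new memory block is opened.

Memory blocks with room: memory block 4 (24 MB).
The first with room is memory block 4.

4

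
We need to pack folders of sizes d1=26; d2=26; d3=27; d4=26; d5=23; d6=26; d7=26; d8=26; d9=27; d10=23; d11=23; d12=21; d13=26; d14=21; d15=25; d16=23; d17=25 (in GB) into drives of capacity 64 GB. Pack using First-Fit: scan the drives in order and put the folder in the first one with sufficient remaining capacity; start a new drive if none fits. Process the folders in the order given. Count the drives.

9

d1 (26 GB) → drive 1 (remaining 38 GB)
d2 (26 GB) → drive 1 (remaining 12 GB)
d3 (27 GB) → drive 2 (remaining 37 GB)
d4 (26 GB) → drive 2 (remaining 11 GB)
d5 (23 GB) → drive 3 (remaining 41 GB)
d6 (26 GB) → drive 3 (remaining 15 GB)
d7 (26 GB) → drive 4 (remaining 38 GB)
d8 (26 GB) → drive 4 (remaining 12 GB)
d9 (27 GB) → drive 5 (remaining 37 GB)
d10 (23 GB) → drive 5 (remaining 14 GB)
d11 (23 GB) → drive 6 (remaining 41 GB)
d12 (21 GB) → drive 6 (remaining 20 GB)
d13 (26 GB) → drive 7 (remaining 38 GB)
d14 (21 GB) → drive 7 (remaining 17 GB)
d15 (25 GB) → drive 8 (remaining 39 GB)
d16 (23 GB) → drive 8 (remaining 16 GB)
d17 (25 GB) → drive 9 (remaining 39 GB)
Final drives: [26,26] [27,26] [23,26] [26,26] [27,23] [23,21] [26,21] [25,23] [25].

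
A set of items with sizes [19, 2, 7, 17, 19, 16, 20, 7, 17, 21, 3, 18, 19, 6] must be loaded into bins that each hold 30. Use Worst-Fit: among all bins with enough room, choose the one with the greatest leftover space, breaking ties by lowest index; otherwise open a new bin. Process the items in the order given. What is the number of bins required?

Put 19 in bin 1; 11 remain.
Put 2 in bin 1; 9 remain.
Put 7 in bin 1; 2 remain.
Put 17 in bin 2; 13 remain.
Put 19 in bin 3; 11 remain.
Put 16 in bin 4; 14 remain.
Put 20 in bin 5; 10 remain.
Put 7 in bin 4; 7 remain.
Put 17 in bin 6; 13 remain.
Put 21 in bin 7; 9 remain.
Put 3 in bin 2; 10 remain.
Put 18 in bin 8; 12 remain.
Put 19 in bin 9; 11 remain.
Put 6 in bin 6; 7 remain.

9 bins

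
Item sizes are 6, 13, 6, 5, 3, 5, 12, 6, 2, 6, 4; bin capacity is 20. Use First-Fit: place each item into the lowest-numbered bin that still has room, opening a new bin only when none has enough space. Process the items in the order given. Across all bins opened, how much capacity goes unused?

12

6 → bin 1 (remaining 14)
13 → bin 1 (remaining 1)
6 → bin 2 (remaining 14)
5 → bin 2 (remaining 9)
3 → bin 2 (remaining 6)
5 → bin 2 (remaining 1)
12 → bin 3 (remaining 8)
6 → bin 3 (remaining 2)
2 → bin 3 (remaining 0)
6 → bin 4 (remaining 14)
4 → bin 4 (remaining 10)
4 bins × 20 = 80; used 68; unused 12.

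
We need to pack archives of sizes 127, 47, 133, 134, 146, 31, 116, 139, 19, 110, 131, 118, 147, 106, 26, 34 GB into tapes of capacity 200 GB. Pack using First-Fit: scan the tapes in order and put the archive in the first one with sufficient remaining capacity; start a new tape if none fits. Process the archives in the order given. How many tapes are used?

11

127 GB → tape 1 (remaining 73 GB)
47 GB → tape 1 (remaining 26 GB)
133 GB → tape 2 (remaining 67 GB)
134 GB → tape 3 (remaining 66 GB)
146 GB → tape 4 (remaining 54 GB)
31 GB → tape 2 (remaining 36 GB)
116 GB → tape 5 (remaining 84 GB)
139 GB → tape 6 (remaining 61 GB)
19 GB → tape 1 (remaining 7 GB)
110 GB → tape 7 (remaining 90 GB)
131 GB → tape 8 (remaining 69 GB)
118 GB → tape 9 (remaining 82 GB)
147 GB → tape 10 (remaining 53 GB)
106 GB → tape 11 (remaining 94 GB)
26 GB → tape 2 (remaining 10 GB)
34 GB → tape 3 (remaining 32 GB)
Final tapes: [127,47,19] [133,31,26] [134,34] [146] [116] [139] [110] [131] [118] [147] [106].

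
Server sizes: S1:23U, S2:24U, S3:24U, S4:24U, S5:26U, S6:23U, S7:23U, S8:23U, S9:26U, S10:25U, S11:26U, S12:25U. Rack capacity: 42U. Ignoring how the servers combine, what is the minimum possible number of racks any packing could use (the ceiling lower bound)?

7

Total size = 23 + 24 + 24 + 24 + 26 + 23 + 23 + 23 + 26 + 25 + 26 + 25 = 292U.
⌈292 / 42⌉ = 7.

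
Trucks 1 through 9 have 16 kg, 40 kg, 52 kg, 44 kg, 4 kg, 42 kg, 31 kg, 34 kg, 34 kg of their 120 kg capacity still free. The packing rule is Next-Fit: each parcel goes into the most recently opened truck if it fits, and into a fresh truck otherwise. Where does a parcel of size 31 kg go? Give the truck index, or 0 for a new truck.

Next-Fit only looks at truck 9, which has 34 kg free.
31 kg fits there.

9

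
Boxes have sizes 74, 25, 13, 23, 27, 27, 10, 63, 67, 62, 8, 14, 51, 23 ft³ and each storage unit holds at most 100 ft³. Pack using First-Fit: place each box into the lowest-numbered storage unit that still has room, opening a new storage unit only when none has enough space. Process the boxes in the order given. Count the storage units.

74 ft³ → storage unit 1 (remaining 26 ft³)
25 ft³ → storage unit 1 (remaining 1 ft³)
13 ft³ → storage unit 2 (remaining 87 ft³)
23 ft³ → storage unit 2 (remaining 64 ft³)
27 ft³ → storage unit 2 (remaining 37 ft³)
27 ft³ → storage unit 2 (remaining 10 ft³)
10 ft³ → storage unit 2 (remaining 0 ft³)
63 ft³ → storage unit 3 (remaining 37 ft³)
67 ft³ → storage unit 4 (remaining 33 ft³)
62 ft³ → storage unit 5 (remaining 38 ft³)
8 ft³ → storage unit 3 (remaining 29 ft³)
14 ft³ → storage unit 3 (remaining 15 ft³)
51 ft³ → storage unit 6 (remaining 49 ft³)
23 ft³ → storage unit 4 (remaining 10 ft³)
Final storage units: [74,25] [13,23,27,27,10] [63,8,14] [67,23] [62] [51].

6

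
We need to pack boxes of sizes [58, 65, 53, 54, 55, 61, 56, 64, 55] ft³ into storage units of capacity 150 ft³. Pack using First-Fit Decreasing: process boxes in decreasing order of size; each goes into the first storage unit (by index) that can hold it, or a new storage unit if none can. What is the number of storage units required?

5

Sorted descending: 65, 64, 61, 58, 56, 55, 55, 54, 53.
storage unit 1: place 65 ft³, 85 ft³ left
storage unit 1: place 64 ft³, 21 ft³ left
storage unit 2: place 61 ft³, 89 ft³ left
storage unit 2: place 58 ft³, 31 ft³ left
storage unit 3: place 56 ft³, 94 ft³ left
storage unit 3: place 55 ft³, 39 ft³ left
storage unit 4: place 55 ft³, 95 ft³ left
storage unit 4: place 54 ft³, 41 ft³ left
storage unit 5: place 53 ft³, 97 ft³ left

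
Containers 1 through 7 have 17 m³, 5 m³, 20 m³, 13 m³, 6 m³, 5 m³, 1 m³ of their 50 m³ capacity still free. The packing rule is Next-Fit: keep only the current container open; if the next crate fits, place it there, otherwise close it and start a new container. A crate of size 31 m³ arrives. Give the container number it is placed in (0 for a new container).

0

Next-Fit only looks at container 7, which has 1 m³ free.
31 m³ does not fit, so a new container is opened.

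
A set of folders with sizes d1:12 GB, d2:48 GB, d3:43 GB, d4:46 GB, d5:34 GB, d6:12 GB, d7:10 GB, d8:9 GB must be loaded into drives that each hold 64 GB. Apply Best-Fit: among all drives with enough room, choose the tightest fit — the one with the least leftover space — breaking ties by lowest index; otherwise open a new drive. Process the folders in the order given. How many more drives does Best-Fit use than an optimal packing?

Best-Fit: [12,48] [43,10,9] [46,12] [34] → 4 drives.
Total size 214 GB; any packing needs at least ⌈214/64⌉ = 4 drives.
So 4 is already optimal.

0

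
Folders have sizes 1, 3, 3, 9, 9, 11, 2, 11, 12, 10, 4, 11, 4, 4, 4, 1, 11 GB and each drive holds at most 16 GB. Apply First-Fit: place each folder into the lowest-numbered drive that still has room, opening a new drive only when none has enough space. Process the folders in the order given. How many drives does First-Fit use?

8

Put 1 GB in drive 1; 15 GB remain.
Put 3 GB in drive 1; 12 GB remain.
Put 3 GB in drive 1; 9 GB remain.
Put 9 GB in drive 1; 0 GB remain.
Put 9 GB in drive 2; 7 GB remain.
Put 11 GB in drive 3; 5 GB remain.
Put 2 GB in drive 2; 5 GB remain.
Put 11 GB in drive 4; 5 GB remain.
Put 12 GB in drive 5; 4 GB remain.
Put 10 GB in drive 6; 6 GB remain.
Put 4 GB in drive 2; 1 GB remain.
Put 11 GB in drive 7; 5 GB remain.
Put 4 GB in drive 3; 1 GB remain.
Put 4 GB in drive 4; 1 GB remain.
Put 4 GB in drive 5; 0 GB remain.
Put 1 GB in drive 2; 0 GB remain.
Put 11 GB in drive 8; 5 GB remain.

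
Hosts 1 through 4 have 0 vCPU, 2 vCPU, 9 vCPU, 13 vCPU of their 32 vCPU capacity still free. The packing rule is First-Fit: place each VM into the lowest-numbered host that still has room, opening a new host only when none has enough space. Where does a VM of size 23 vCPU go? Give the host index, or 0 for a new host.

0

No host has ≥ 23 vCPU free, so a new host is opened.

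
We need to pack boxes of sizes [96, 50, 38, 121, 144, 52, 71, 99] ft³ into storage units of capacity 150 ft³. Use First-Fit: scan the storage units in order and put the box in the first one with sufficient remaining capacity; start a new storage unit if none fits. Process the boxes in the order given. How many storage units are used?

storage unit 1: place 96 ft³, 54 ft³ left
storage unit 1: place 50 ft³, 4 ft³ left
storage unit 2: place 38 ft³, 112 ft³ left
storage unit 3: place 121 ft³, 29 ft³ left
storage unit 4: place 144 ft³, 6 ft³ left
storage unit 2: place 52 ft³, 60 ft³ left
storage unit 5: place 71 ft³, 79 ft³ left
storage unit 6: place 99 ft³, 51 ft³ left

6 storage units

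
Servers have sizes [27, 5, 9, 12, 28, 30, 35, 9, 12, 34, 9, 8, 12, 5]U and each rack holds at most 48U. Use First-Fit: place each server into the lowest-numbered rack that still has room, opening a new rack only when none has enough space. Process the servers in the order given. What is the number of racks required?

rack 1: place 27U, 21U left
rack 1: place 5U, 16U left
rack 1: place 9U, 7U left
rack 2: place 12U, 36U left
rack 2: place 28U, 8U left
rack 3: place 30U, 18U left
rack 4: place 35U, 13U left
rack 3: place 9U, 9U left
rack 4: place 12U, 1U left
rack 5: place 34U, 14U left
rack 3: place 9U, 0U left
rack 2: place 8U, 0U left
rack 5: place 12U, 2U left
rack 1: place 5U, 2U left
Final racks: [27,5,9,5] [12,28,8] [30,9,9] [35,12] [34,12].

5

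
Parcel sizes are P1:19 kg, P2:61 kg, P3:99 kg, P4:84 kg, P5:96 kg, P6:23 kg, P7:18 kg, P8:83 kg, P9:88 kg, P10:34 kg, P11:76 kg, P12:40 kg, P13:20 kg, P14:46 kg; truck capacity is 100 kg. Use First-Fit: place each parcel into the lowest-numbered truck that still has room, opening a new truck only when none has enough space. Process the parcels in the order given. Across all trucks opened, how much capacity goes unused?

113

Put P1 (19 kg) in truck 1; 81 kg remain.
Put P2 (61 kg) in truck 1; 20 kg remain.
Put P3 (99 kg) in truck 2; 1 kg remain.
Put P4 (84 kg) in truck 3; 16 kg remain.
Put P5 (96 kg) in truck 4; 4 kg remain.
Put P6 (23 kg) in truck 5; 77 kg remain.
Put P7 (18 kg) in truck 1; 2 kg remain.
Put P8 (83 kg) in truck 6; 17 kg remain.
Put P9 (88 kg) in truck 7; 12 kg remain.
Put P10 (34 kg) in truck 5; 43 kg remain.
Put P11 (76 kg) in truck 8; 24 kg remain.
Put P12 (40 kg) in truck 5; 3 kg remain.
Put P13 (20 kg) in truck 8; 4 kg remain.
Put P14 (46 kg) in truck 9; 54 kg remain.
9 trucks × 100 kg = 900 kg; used 787 kg; unused 113 kg.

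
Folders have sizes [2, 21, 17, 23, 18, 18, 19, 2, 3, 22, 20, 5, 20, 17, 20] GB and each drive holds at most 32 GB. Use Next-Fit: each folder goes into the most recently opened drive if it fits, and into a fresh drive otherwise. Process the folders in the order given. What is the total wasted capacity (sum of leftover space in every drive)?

125

Put 2 GB in drive 1; 30 GB remain.
Put 21 GB in drive 1; 9 GB remain.
Put 17 GB in drive 2; 15 GB remain.
Put 23 GB in drive 3; 9 GB remain.
Put 18 GB in drive 4; 14 GB remain.
Put 18 GB in drive 5; 14 GB remain.
Put 19 GB in drive 6; 13 GB remain.
Put 2 GB in drive 6; 11 GB remain.
Put 3 GB in drive 6; 8 GB remain.
Put 22 GB in drive 7; 10 GB remain.
Put 20 GB in drive 8; 12 GB remain.
Put 5 GB in drive 8; 7 GB remain.
Put 20 GB in drive 9; 12 GB remain.
Put 17 GB in drive 10; 15 GB remain.
Put 20 GB in drive 11; 12 GB remain.
11 drives × 32 GB = 352 GB; used 227 GB; unused 125 GB.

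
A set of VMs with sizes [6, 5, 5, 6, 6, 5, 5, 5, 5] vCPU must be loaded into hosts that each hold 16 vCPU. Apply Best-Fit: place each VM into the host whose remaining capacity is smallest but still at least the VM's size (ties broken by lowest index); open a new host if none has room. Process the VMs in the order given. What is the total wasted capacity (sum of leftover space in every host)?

Put 6 vCPU in host 1; 10 vCPU remain.
Put 5 vCPU in host 1; 5 vCPU remain.
Put 5 vCPU in host 1; 0 vCPU remain.
Put 6 vCPU in host 2; 10 vCPU remain.
Put 6 vCPU in host 2; 4 vCPU remain.
Put 5 vCPU in host 3; 11 vCPU remain.
Put 5 vCPU in host 3; 6 vCPU remain.
Put 5 vCPU in host 3; 1 vCPU remain.
Put 5 vCPU in host 4; 11 vCPU remain.
4 hosts × 16 vCPU = 64 vCPU; used 48 vCPU; unused 16 vCPU.

16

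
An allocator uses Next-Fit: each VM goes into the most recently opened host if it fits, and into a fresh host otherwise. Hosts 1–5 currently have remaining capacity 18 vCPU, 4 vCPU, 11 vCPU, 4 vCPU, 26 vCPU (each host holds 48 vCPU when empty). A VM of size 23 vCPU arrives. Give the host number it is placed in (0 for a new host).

Next-Fit only looks at host 5, which has 26 vCPU free.
23 vCPU fits there.

5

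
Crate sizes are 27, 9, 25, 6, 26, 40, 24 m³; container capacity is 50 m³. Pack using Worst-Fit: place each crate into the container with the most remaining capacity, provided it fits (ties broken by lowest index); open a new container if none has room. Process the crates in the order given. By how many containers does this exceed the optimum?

Worst-Fit: [27,9] [25,6] [26,24] [40] → 4 containers.
Total size 157 m³; any packing needs at least ⌈157/50⌉ = 4 containers.
So 4 is already optimal.

0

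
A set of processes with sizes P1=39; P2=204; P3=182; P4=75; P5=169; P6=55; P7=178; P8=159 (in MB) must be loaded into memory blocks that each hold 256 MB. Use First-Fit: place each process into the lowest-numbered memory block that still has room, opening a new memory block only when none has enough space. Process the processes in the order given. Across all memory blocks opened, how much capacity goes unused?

P1 (39 MB) → memory block 1 (remaining 217 MB)
P2 (204 MB) → memory block 1 (remaining 13 MB)
P3 (182 MB) → memory block 2 (remaining 74 MB)
P4 (75 MB) → memory block 3 (remaining 181 MB)
P5 (169 MB) → memory block 3 (remaining 12 MB)
P6 (55 MB) → memory block 2 (remaining 19 MB)
P7 (178 MB) → memory block 4 (remaining 78 MB)
P8 (159 MB) → memory block 5 (remaining 97 MB)
5 memory blocks × 256 MB = 1280 MB; used 1061 MB; unused 219 MB.

219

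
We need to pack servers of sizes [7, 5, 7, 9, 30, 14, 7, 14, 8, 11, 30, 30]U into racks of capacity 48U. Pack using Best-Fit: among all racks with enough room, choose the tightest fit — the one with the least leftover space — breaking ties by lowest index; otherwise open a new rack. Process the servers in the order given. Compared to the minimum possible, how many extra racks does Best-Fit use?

1

Best-Fit: [7,5,7,9,7,8] [30,14] [14,11] [30] [30] → 5 racks.
Total size 172U; any packing needs at least ⌈172/48⌉ = 4 racks.
An optimal packing achieves that bound: [30,14] [30,14] [30,11,7] [9,8,7,7,5] → 4 racks.
Excess: 5 − 4 = 1.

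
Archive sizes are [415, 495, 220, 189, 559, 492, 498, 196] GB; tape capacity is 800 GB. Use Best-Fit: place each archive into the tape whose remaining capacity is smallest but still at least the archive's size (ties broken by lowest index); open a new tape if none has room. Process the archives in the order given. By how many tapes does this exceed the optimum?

0

Best-Fit: [415,189,196] [495,220] [559] [492] [498] → 5 tapes.
5 archives exceed 400 GB (half the capacity), and no two of those can share a tape, so at least 5 tapes are needed.
So 5 is already optimal.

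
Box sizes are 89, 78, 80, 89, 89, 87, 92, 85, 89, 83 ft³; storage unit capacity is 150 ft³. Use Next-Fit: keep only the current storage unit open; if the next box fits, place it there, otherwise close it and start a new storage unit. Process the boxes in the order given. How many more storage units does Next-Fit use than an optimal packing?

Next-Fit: [89] [78] [80] [89] [89] [87] [92] [85] [89] [83] → 10 storage units.
10 boxes exceed 75 ft³ (half the capacity), and no two of those can share a storage unit, so at least 10 storage units are needed.
So 10 is already optimal.

0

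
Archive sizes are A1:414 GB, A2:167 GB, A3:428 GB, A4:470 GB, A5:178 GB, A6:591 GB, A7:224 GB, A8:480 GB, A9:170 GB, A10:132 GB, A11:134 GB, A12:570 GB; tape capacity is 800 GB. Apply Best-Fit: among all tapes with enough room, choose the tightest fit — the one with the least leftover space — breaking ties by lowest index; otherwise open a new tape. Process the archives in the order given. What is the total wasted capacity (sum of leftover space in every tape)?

842

tape 1: place A1 (414 GB), 386 GB left
tape 1: place A2 (167 GB), 219 GB left
tape 2: place A3 (428 GB), 372 GB left
tape 3: place A4 (470 GB), 330 GB left
tape 1: place A5 (178 GB), 41 GB left
tape 4: place A6 (591 GB), 209 GB left
tape 3: place A7 (224 GB), 106 GB left
tape 5: place A8 (480 GB), 320 GB left
tape 4: place A9 (170 GB), 39 GB left
tape 5: place A10 (132 GB), 188 GB left
tape 5: place A11 (134 GB), 54 GB left
tape 6: place A12 (570 GB), 230 GB left
6 tapes × 800 GB = 4800 GB; used 3958 GB; unused 842 GB.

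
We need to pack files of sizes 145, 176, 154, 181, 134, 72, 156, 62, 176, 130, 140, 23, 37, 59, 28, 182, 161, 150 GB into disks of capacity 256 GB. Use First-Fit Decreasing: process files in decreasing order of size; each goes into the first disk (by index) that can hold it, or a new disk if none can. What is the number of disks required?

12

Sorted descending: 182, 181, 176, 176, 161, 156, 154, 150, 145, 140, 134, 130, 72, 62, 59, 37, 28, 23.
182 GB → disk 1 (remaining 74 GB)
181 GB → disk 2 (remaining 75 GB)
176 GB → disk 3 (remaining 80 GB)
176 GB → disk 4 (remaining 80 GB)
161 GB → disk 5 (remaining 95 GB)
156 GB → disk 6 (remaining 100 GB)
154 GB → disk 7 (remaining 102 GB)
150 GB → disk 8 (remaining 106 GB)
145 GB → disk 9 (remaining 111 GB)
140 GB → disk 10 (remaining 116 GB)
134 GB → disk 11 (remaining 122 GB)
130 GB → disk 12 (remaining 126 GB)
72 GB → disk 1 (remaining 2 GB)
62 GB → disk 2 (remaining 13 GB)
59 GB → disk 3 (remaining 21 GB)
37 GB → disk 4 (remaining 43 GB)
28 GB → disk 4 (remaining 15 GB)
23 GB → disk 5 (remaining 72 GB)
Final disks: [182,72] [181,62] [176,59] [176,37,28] [161,23] [156] [154] [150] [145] [140] [134] [130].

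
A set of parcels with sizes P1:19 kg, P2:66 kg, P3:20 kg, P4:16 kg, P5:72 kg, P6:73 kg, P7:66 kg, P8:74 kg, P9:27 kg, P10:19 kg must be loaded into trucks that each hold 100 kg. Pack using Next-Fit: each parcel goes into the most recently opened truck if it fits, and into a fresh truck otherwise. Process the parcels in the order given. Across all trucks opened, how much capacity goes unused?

248

truck 1: place P1 (19 kg), 81 kg left
truck 1: place P2 (66 kg), 15 kg left
truck 2: place P3 (20 kg), 80 kg left
truck 2: place P4 (16 kg), 64 kg left
truck 3: place P5 (72 kg), 28 kg left
truck 4: place P6 (73 kg), 27 kg left
truck 5: place P7 (66 kg), 34 kg left
truck 6: place P8 (74 kg), 26 kg left
truck 7: place P9 (27 kg), 73 kg left
truck 7: place P10 (19 kg), 54 kg left
7 trucks × 100 kg = 700 kg; used 452 kg; unused 248 kg.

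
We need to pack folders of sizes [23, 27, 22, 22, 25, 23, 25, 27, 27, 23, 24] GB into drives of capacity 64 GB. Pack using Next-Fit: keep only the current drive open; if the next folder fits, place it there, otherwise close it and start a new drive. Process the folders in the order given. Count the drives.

6 drives

23 GB → drive 1 (remaining 41 GB)
27 GB → drive 1 (remaining 14 GB)
22 GB → drive 2 (remaining 42 GB)
22 GB → drive 2 (remaining 20 GB)
25 GB → drive 3 (remaining 39 GB)
23 GB → drive 3 (remaining 16 GB)
25 GB → drive 4 (remaining 39 GB)
27 GB → drive 4 (remaining 12 GB)
27 GB → drive 5 (remaining 37 GB)
23 GB → drive 5 (remaining 14 GB)
24 GB → drive 6 (remaining 40 GB)
Final drives: [23,27] [22,22] [25,23] [25,27] [27,23] [24].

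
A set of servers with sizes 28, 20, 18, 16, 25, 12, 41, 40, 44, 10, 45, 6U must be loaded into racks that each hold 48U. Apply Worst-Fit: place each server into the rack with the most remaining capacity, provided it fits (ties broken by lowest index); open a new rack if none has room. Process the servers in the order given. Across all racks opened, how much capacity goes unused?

31

28U → rack 1 (remaining 20U)
20U → rack 1 (remaining 0U)
18U → rack 2 (remaining 30U)
16U → rack 2 (remaining 14U)
25U → rack 3 (remaining 23U)
12U → rack 3 (remaining 11U)
41U → rack 4 (remaining 7U)
40U → rack 5 (remaining 8U)
44U → rack 6 (remaining 4U)
10U → rack 2 (remaining 4U)
45U → rack 7 (remaining 3U)
6U → rack 3 (remaining 5U)
7 racks × 48U = 336U; used 305U; unused 31U.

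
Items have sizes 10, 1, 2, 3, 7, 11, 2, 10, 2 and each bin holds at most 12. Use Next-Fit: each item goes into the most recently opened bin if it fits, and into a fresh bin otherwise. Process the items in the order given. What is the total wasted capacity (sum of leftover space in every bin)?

12

Put 10 in bin 1; 2 remain.
Put 1 in bin 1; 1 remain.
Put 2 in bin 2; 10 remain.
Put 3 in bin 2; 7 remain.
Put 7 in bin 2; 0 remain.
Put 11 in bin 3; 1 remain.
Put 2 in bin 4; 10 remain.
Put 10 in bin 4; 0 remain.
Put 2 in bin 5; 10 remain.
5 bins × 12 = 60; used 48; unused 12.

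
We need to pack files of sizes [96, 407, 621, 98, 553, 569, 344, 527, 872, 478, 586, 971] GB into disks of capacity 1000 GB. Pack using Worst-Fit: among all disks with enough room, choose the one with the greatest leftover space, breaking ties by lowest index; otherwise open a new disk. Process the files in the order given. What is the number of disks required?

96 GB → disk 1 (remaining 904 GB)
407 GB → disk 1 (remaining 497 GB)
621 GB → disk 2 (remaining 379 GB)
98 GB → disk 1 (remaining 399 GB)
553 GB → disk 3 (remaining 447 GB)
569 GB → disk 4 (remaining 431 GB)
344 GB → disk 3 (remaining 103 GB)
527 GB → disk 5 (remaining 473 GB)
872 GB → disk 6 (remaining 128 GB)
478 GB → disk 7 (remaining 522 GB)
586 GB → disk 8 (remaining 414 GB)
971 GB → disk 9 (remaining 29 GB)

9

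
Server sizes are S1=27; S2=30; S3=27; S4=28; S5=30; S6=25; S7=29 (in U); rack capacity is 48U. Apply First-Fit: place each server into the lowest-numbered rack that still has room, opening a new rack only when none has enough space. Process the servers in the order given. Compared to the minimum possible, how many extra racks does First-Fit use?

0

First-Fit: [27] [30] [27] [28] [30] [25] [29] → 7 racks.
7 servers exceed 24U (half the capacity), and no two of those can share a rack, so at least 7 racks are needed.
So 7 is already optimal.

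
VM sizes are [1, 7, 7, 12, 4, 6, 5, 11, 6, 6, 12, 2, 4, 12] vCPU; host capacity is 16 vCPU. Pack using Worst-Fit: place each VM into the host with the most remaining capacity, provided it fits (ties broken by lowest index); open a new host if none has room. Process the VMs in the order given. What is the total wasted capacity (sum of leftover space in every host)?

17

host 1: place 1 vCPU, 15 vCPU left
host 1: place 7 vCPU, 8 vCPU left
host 1: place 7 vCPU, 1 vCPU left
host 2: place 12 vCPU, 4 vCPU left
host 2: place 4 vCPU, 0 vCPU left
host 3: place 6 vCPU, 10 vCPU left
host 3: place 5 vCPU, 5 vCPU left
host 4: place 11 vCPU, 5 vCPU left
host 5: place 6 vCPU, 10 vCPU left
host 5: place 6 vCPU, 4 vCPU left
host 6: place 12 vCPU, 4 vCPU left
host 3: place 2 vCPU, 3 vCPU left
host 4: place 4 vCPU, 1 vCPU left
host 7: place 12 vCPU, 4 vCPU left
7 hosts × 16 vCPU = 112 vCPU; used 95 vCPU; unused 17 vCPU.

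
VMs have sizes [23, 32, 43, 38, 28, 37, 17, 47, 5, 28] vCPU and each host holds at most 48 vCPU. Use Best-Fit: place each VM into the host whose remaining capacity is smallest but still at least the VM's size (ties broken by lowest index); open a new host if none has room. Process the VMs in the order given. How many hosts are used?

Put 23 vCPU in host 1; 25 vCPU remain.
Put 32 vCPU in host 2; 16 vCPU remain.
Put 43 vCPU in host 3; 5 vCPU remain.
Put 38 vCPU in host 4; 10 vCPU remain.
Put 28 vCPU in host 5; 20 vCPU remain.
Put 37 vCPU in host 6; 11 vCPU remain.
Put 17 vCPU in host 5; 3 vCPU remain.
Put 47 vCPU in host 7; 1 vCPU remain.
Put 5 vCPU in host 3; 0 vCPU remain.
Put 28 vCPU in host 8; 20 vCPU remain.
Final hosts: [23] [32] [43,5] [38] [28,17] [37] [47] [28].

8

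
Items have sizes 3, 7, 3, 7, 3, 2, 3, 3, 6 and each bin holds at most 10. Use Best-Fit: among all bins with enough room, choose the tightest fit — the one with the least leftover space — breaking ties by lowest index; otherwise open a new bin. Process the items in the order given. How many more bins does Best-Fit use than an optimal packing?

Best-Fit: [3,7] [3,7] [3,2,3] [3,6] → 4 bins.
Total size 37; any packing needs at least ⌈37/10⌉ = 4 bins.
So 4 is already optimal.

0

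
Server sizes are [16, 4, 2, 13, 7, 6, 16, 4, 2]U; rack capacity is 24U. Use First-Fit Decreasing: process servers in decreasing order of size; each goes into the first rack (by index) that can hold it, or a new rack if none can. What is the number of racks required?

Sorted descending: 16, 16, 13, 7, 6, 4, 4, 2, 2.
rack 1: place 16U, 8U left
rack 2: place 16U, 8U left
rack 3: place 13U, 11U left
rack 1: place 7U, 1U left
rack 2: place 6U, 2U left
rack 3: place 4U, 7U left
rack 3: place 4U, 3U left
rack 2: place 2U, 0U left
rack 3: place 2U, 1U left

3 racks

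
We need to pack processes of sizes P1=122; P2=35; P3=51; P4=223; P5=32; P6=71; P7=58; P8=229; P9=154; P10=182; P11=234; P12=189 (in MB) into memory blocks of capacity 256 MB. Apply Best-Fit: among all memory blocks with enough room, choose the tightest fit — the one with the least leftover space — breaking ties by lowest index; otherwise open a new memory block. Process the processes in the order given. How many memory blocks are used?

8

Put P1 (122 MB) in memory block 1; 134 MB remain.
Put P2 (35 MB) in memory block 1; 99 MB remain.
Put P3 (51 MB) in memory block 1; 48 MB remain.
Put P4 (223 MB) in memory block 2; 33 MB remain.
Put P5 (32 MB) in memory block 2; 1 MB remain.
Put P6 (71 MB) in memory block 3; 185 MB remain.
Put P7 (58 MB) in memory block 3; 127 MB remain.
Put P8 (229 MB) in memory block 4; 27 MB remain.
Put P9 (154 MB) in memory block 5; 102 MB remain.
Put P10 (182 MB) in memory block 6; 74 MB remain.
Put P11 (234 MB) in memory block 7; 22 MB remain.
Put P12 (189 MB) in memory block 8; 67 MB remain.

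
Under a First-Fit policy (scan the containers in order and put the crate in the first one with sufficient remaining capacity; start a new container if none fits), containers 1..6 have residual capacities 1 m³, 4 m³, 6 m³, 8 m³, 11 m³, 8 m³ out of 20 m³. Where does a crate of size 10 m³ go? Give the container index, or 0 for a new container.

5

Containers with room: container 5 (11 m³).
The first with room is container 5.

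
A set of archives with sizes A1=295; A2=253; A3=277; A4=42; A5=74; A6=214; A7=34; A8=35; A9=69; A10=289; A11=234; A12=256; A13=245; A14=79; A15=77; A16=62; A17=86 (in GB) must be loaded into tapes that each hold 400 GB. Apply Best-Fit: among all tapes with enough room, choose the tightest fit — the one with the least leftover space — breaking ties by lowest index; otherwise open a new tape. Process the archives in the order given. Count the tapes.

tape 1: place A1 (295 GB), 105 GB left
tape 2: place A2 (253 GB), 147 GB left
tape 3: place A3 (277 GB), 123 GB left
tape 1: place A4 (42 GB), 63 GB left
tape 3: place A5 (74 GB), 49 GB left
tape 4: place A6 (214 GB), 186 GB left
tape 3: place A7 (34 GB), 15 GB left
tape 1: place A8 (35 GB), 28 GB left
tape 2: place A9 (69 GB), 78 GB left
tape 5: place A10 (289 GB), 111 GB left
tape 6: place A11 (234 GB), 166 GB left
tape 7: place A12 (256 GB), 144 GB left
tape 8: place A13 (245 GB), 155 GB left
tape 5: place A14 (79 GB), 32 GB left
tape 2: place A15 (77 GB), 1 GB left
tape 7: place A16 (62 GB), 82 GB left
tape 8: place A17 (86 GB), 69 GB left
Final tapes: [295,42,35] [253,69,77] [277,74,34] [214] [289,79] [234] [256,62] [245,86].

8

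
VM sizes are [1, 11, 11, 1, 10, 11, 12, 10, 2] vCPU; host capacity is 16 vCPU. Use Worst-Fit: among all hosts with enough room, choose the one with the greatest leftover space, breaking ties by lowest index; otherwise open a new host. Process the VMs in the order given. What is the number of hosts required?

Put 1 vCPU in host 1; 15 vCPU remain.
Put 11 vCPU in host 1; 4 vCPU remain.
Put 11 vCPU in host 2; 5 vCPU remain.
Put 1 vCPU in host 2; 4 vCPU remain.
Put 10 vCPU in host 3; 6 vCPU remain.
Put 11 vCPU in host 4; 5 vCPU remain.
Put 12 vCPU in host 5; 4 vCPU remain.
Put 10 vCPU in host 6; 6 vCPU remain.
Put 2 vCPU in host 3; 4 vCPU remain.
Final hosts: [1,11] [11,1] [10,2] [11] [12] [10].

6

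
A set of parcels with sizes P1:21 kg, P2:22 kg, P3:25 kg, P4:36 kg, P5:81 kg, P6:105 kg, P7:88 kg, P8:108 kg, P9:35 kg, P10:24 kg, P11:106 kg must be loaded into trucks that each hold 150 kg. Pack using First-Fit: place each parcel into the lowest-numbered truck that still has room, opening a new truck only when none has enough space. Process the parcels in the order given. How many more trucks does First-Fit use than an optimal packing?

First-Fit: [21,22,25,36,35] [81,24] [105] [88] [108] [106] → 6 trucks.
Total size 651 kg; any packing needs at least ⌈651/150⌉ = 5 trucks.
An optimal packing achieves that bound: [108,36] [106,35] [105,25] [88,24,22] [81,21] → 5 trucks.
Excess: 6 − 5 = 1.

1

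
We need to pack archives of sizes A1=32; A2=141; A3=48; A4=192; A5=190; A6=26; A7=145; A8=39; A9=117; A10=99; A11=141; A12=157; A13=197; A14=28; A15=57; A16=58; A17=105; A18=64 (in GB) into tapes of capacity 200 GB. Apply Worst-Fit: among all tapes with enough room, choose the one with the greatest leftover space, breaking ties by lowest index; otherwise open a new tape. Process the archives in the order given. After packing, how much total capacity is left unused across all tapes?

364

tape 1: place A1 (32 GB), 168 GB left
tape 1: place A2 (141 GB), 27 GB left
tape 2: place A3 (48 GB), 152 GB left
tape 3: place A4 (192 GB), 8 GB left
tape 4: place A5 (190 GB), 10 GB left
tape 2: place A6 (26 GB), 126 GB left
tape 5: place A7 (145 GB), 55 GB left
tape 2: place A8 (39 GB), 87 GB left
tape 6: place A9 (117 GB), 83 GB left
tape 7: place A10 (99 GB), 101 GB left
tape 8: place A11 (141 GB), 59 GB left
tape 9: place A12 (157 GB), 43 GB left
tape 10: place A13 (197 GB), 3 GB left
tape 7: place A14 (28 GB), 73 GB left
tape 2: place A15 (57 GB), 30 GB left
tape 6: place A16 (58 GB), 25 GB left
tape 11: place A17 (105 GB), 95 GB left
tape 11: place A18 (64 GB), 31 GB left
11 tapes × 200 GB = 2200 GB; used 1836 GB; unused 364 GB.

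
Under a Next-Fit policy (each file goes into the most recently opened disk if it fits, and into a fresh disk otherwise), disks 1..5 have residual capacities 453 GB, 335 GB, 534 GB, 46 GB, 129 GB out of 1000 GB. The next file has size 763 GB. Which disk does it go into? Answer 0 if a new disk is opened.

Next-Fit only looks at disk 5, which has 129 GB free.
763 GB does not fit, so a new disk is opened.

0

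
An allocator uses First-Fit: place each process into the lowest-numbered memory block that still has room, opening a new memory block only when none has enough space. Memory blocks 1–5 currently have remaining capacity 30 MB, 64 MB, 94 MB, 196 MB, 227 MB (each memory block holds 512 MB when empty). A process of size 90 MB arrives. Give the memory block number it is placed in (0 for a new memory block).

Memory blocks with room: memory block 3 (94 MB), memory block 4 (196 MB), memory block 5 (227 MB).
The first with room is memory block 3.

3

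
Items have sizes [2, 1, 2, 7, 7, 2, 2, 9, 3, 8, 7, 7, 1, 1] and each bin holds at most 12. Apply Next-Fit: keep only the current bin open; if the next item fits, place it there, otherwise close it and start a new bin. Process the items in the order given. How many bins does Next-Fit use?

6

Put 2 in bin 1; 10 remain.
Put 1 in bin 1; 9 remain.
Put 2 in bin 1; 7 remain.
Put 7 in bin 1; 0 remain.
Put 7 in bin 2; 5 remain.
Put 2 in bin 2; 3 remain.
Put 2 in bin 2; 1 remain.
Put 9 in bin 3; 3 remain.
Put 3 in bin 3; 0 remain.
Put 8 in bin 4; 4 remain.
Put 7 in bin 5; 5 remain.
Put 7 in bin 6; 5 remain.
Put 1 in bin 6; 4 remain.
Put 1 in bin 6; 3 remain.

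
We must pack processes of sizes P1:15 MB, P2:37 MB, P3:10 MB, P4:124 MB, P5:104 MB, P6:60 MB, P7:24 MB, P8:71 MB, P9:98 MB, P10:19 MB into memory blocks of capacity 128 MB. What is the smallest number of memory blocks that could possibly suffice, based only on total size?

5

Total size = 15 + 37 + 10 + 124 + 104 + 60 + 24 + 71 + 98 + 19 = 562 MB.
⌈562 / 128⌉ = 5.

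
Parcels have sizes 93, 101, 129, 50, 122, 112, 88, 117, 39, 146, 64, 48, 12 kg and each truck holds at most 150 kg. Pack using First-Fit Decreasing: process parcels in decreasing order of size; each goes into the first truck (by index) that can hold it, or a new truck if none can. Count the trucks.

Sorted descending: 146, 129, 122, 117, 112, 101, 93, 88, 64, 50, 48, 39, 12.
truck 1: place 146 kg, 4 kg left
truck 2: place 129 kg, 21 kg left
truck 3: place 122 kg, 28 kg left
truck 4: place 117 kg, 33 kg left
truck 5: place 112 kg, 38 kg left
truck 6: place 101 kg, 49 kg left
truck 7: place 93 kg, 57 kg left
truck 8: place 88 kg, 62 kg left
truck 9: place 64 kg, 86 kg left
truck 7: place 50 kg, 7 kg left
truck 6: place 48 kg, 1 kg left
truck 8: place 39 kg, 23 kg left
truck 2: place 12 kg, 9 kg left
Final trucks: [146] [129,12] [122] [117] [112] [101,48] [93,50] [88,39] [64].

9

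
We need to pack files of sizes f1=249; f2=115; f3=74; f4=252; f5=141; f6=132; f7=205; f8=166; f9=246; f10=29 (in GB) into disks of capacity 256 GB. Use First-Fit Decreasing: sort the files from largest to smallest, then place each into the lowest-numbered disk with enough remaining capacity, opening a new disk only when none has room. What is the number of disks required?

Sorted descending: 252, 249, 246, 205, 166, 141, 132, 115, 74, 29.
Put 252 GB in disk 1; 4 GB remain.
Put 249 GB in disk 2; 7 GB remain.
Put 246 GB in disk 3; 10 GB remain.
Put 205 GB in disk 4; 51 GB remain.
Put 166 GB in disk 5; 90 GB remain.
Put 141 GB in disk 6; 115 GB remain.
Put 132 GB in disk 7; 124 GB remain.
Put 115 GB in disk 6; 0 GB remain.
Put 74 GB in disk 5; 16 GB remain.
Put 29 GB in disk 4; 22 GB remain.
Final disks: [252] [249] [246] [205,29] [166,74] [141,115] [132].

7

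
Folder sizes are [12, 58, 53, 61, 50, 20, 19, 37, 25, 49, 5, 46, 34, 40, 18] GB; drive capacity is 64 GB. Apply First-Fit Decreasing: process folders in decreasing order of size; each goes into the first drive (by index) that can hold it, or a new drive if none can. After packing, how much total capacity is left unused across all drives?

49

Sorted descending: 61, 58, 53, 50, 49, 46, 40, 37, 34, 25, 20, 19, 18, 12, 5.
61 GB → drive 1 (remaining 3 GB)
58 GB → drive 2 (remaining 6 GB)
53 GB → drive 3 (remaining 11 GB)
50 GB → drive 4 (remaining 14 GB)
49 GB → drive 5 (remaining 15 GB)
46 GB → drive 6 (remaining 18 GB)
40 GB → drive 7 (remaining 24 GB)
37 GB → drive 8 (remaining 27 GB)
34 GB → drive 9 (remaining 30 GB)
25 GB → drive 8 (remaining 2 GB)
20 GB → drive 7 (remaining 4 GB)
19 GB → drive 9 (remaining 11 GB)
18 GB → drive 6 (remaining 0 GB)
12 GB → drive 4 (remaining 2 GB)
5 GB → drive 2 (remaining 1 GB)
9 drives × 64 GB = 576 GB; used 527 GB; unused 49 GB.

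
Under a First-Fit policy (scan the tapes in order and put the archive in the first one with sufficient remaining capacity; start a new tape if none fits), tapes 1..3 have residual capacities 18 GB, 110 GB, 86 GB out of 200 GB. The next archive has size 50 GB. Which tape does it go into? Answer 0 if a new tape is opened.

2

Tapes with room: tape 2 (110 GB), tape 3 (86 GB).
The first with room is tape 2.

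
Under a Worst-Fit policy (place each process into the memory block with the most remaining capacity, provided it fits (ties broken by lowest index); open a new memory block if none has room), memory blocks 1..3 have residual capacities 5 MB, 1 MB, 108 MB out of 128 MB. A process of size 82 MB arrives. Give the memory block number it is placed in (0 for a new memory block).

3

Memory blocks with room: memory block 3 (108 MB).
Most room is memory block 3 with 108 MB free.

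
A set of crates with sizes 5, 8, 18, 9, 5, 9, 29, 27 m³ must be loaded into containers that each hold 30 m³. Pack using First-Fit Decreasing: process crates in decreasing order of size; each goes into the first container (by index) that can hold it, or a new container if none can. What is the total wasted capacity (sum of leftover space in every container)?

10

Sorted descending: 29, 27, 18, 9, 9, 8, 5, 5.
29 m³ → container 1 (remaining 1 m³)
27 m³ → container 2 (remaining 3 m³)
18 m³ → container 3 (remaining 12 m³)
9 m³ → container 3 (remaining 3 m³)
9 m³ → container 4 (remaining 21 m³)
8 m³ → container 4 (remaining 13 m³)
5 m³ → container 4 (remaining 8 m³)
5 m³ → container 4 (remaining 3 m³)
4 containers × 30 m³ = 120 m³; used 110 m³; unused 10 m³.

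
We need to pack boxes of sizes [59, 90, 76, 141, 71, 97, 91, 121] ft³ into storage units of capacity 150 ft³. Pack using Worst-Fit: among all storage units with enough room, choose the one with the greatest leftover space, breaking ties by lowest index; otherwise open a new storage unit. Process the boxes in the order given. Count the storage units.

Put 59 ft³ in storage unit 1; 91 ft³ remain.
Put 90 ft³ in storage unit 1; 1 ft³ remain.
Put 76 ft³ in storage unit 2; 74 ft³ remain.
Put 141 ft³ in storage unit 3; 9 ft³ remain.
Put 71 ft³ in storage unit 2; 3 ft³ remain.
Put 97 ft³ in storage unit 4; 53 ft³ remain.
Put 91 ft³ in storage unit 5; 59 ft³ remain.
Put 121 ft³ in storage unit 6; 29 ft³ remain.

6 storage units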